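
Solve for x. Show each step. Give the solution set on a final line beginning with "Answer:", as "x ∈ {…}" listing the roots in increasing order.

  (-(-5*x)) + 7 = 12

Step 1. [(-(-5*x)) + 7 = 12] 7 comes off first (subtract 7), so sub: -(-5*x) = 5.
Step 2. [-(-5*x) = 5] LHS negated; negate both sides ⇒ neg: -5*x = -5.
Step 3. [-5*x = -5] -5·(inner) — divide through by -5, so div: x = 1.

Answer: x ∈ {1}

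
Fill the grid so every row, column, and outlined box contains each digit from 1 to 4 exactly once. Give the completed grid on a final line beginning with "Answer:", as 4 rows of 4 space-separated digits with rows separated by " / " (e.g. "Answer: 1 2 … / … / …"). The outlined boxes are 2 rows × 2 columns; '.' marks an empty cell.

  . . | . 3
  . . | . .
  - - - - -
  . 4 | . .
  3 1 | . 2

Step 1. [r2c4∈{1,4}] across col 4, 4 lands solely at r2c4, so r2c4=4.
Step 2. [r1c2∈{2}] r1c2 is down to just 2, so r1c2=2.
Step 3. [r1c3∈{1}] r1c3 has the single candidate 1 ⇒ r1c3=1.
Step 4. [r3c3∈{3}] only 3 remains possible at r3c3 ⇒ r3c3=3.
Step 5. [r3c4∈{1}] r3c4 has the single candidate 1. So r3c4=1.
Step 6. [r3c1∈{2}] r3c1 has the single candidate 2, so r3c1=2.
Step 7. [r4c3∈{4}] r4c3 is down to just 4, so r4c3=4.
Step 8. [r1c1∈{4}] r1c1 has the single candidate 4, so r1c1=4.
Step 9. [r2c1∈{1}] nothing but 1 survives at r2c1. So r2c1=1.
Step 10. [r2c3∈{2}] r2c3 has the single candidate 2, so r2c3=2.
Step 11. [r2c2∈{3}] r2c2 is down to just 3 ⇒ r2c2=3.

Answer: 4 2 1 3 / 1 3 2 4 / 2 4 3 1 / 3 1 4 2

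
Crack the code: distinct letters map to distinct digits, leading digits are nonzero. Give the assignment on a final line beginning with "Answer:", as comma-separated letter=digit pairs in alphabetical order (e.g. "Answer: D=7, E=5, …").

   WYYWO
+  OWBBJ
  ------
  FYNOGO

Step 1. [F] the sum has 6 digits but both addends have 5; that extra leading digit F is the final carry, namely 1. So F=1.
Step 2. [col 1: O + J ≡ O (mod 10)] in column 1 we have O+J≡O with carry-in 0; given nothing yet and digits 1 already taken and all letters distinct, that pins J to 0 ⇒ J=0.
Step 3. [col 1: O + J ≡ O (mod 10)] several values work for O in column 1 (O + J ≡ O (mod 10), carry-in 0); try O=8. So O=8.
Step 4. [col 2: W + B ≡ G (mod 10)] no forcing yet in column 2 (carry-in 0); W=7 is free and consistent — try it, so W=7.
Step 5. [col 2: W + B ≡ G (mod 10)] several values work for B in column 2 (W + B ≡ G (mod 10), carry-in 0); try B=2, so B=2.
Step 6. [col 2: W + B ≡ G (mod 10)] column 2 reads W+B+carry(0)=G with W=7, B=2; with digits 0,1,2,7,8 already taken and all letters distinct, the only value for G is 9, so G=9.
Step 7. [col 3: Y + B ≡ O (mod 10)] column 3 reads Y+B+carry(0)=O with B=2, O=8; with digits 0,1,2,7,8,9 already taken and all letters distinct, the only value for Y is 6, so Y=6.
Step 8. [col 4: Y + W ≡ N (mod 10)] column 4 reads Y+W+carry(0)=N with Y=6, W=7; with digits 0,1,2,6,7,8,9 already taken and all letters distinct, the only value for N is 3, so N=3.

Answer: B=2, F=1, G=9, J=0, N=3, O=8, W=7, Y=6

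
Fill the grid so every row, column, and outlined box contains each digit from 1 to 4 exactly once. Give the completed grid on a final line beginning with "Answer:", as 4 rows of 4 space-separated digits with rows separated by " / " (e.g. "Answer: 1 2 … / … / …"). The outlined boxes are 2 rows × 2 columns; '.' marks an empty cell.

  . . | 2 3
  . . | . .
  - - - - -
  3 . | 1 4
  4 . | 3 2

Step 1. [r2c2∈{1,2,3,4}] across row 2, 3 lands solely at r2c2. So r2c2=3.
Step 2. [r1c1∈{1}] only 1 remains possible at r1c1. So r1c1=1.
Step 3. [r4c2∈{1}] r4c2 is down to just 1. So r4c2=1.
Step 4. [r3c2∈{2}] nothing but 2 survives at r3c2 ⇒ r3c2=2.
Step 5. [r2c1∈{2}] r2c1's peers cover all but 2. So r2c1=2.
Step 6. [r2c4∈{1}] nothing but 1 survives at r2c4, so r2c4=1.
Step 7. [r1c2∈{4}] r1c2 has the single candidate 4, so r1c2=4.
Step 8. [r2c3∈{4}] r2c3 is down to just 4, so r2c3=4.

Answer: 1 4 2 3 / 2 3 4 1 / 3 2 1 4 / 4 1 3 2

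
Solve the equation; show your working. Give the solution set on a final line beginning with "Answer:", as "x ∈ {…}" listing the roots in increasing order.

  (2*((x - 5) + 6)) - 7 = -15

Step 1. [(2*((x - 5) + 6)) - 7 = -15] -7 is outermost — add 7 both sides, so sub: 2*((x - 5) + 6) = -8.
Step 2. [2*((x - 5) + 6) = -8] LHS = 2·(…); ÷2 both sides, so div: (x - 5) + 6 = -4.
Step 3. [(x - 5) + 6 = -4] peel the +6: subtract 6 from each side. So sub: x - 5 = -10.
Step 4. [x - 5 = -10] add 5: x sits inside (… - 5). So sub: x = -5.

Answer: x ∈ {-5}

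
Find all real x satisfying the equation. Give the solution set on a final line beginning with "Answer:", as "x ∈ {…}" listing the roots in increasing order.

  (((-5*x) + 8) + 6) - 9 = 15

Step 1. [(((-5*x) + 8) + 6) - 9 = 15] add 9: x sits inside (… - 9). So sub: ((-5*x) + 8) + 6 = 24.
Step 2. [((-5*x) + 8) + 6 = 24] the outer +6 inverts by subtracting 6 ⇒ sub: (-5*x) + 8 = 18.
Step 3. [(-5*x) + 8 = 18] 8 comes off first (subtract 8), so sub: -5*x = 10.
Step 4. [-5*x = 10] -5 out front; divide by -5. So div: x = -2.

Answer: x ∈ {-2}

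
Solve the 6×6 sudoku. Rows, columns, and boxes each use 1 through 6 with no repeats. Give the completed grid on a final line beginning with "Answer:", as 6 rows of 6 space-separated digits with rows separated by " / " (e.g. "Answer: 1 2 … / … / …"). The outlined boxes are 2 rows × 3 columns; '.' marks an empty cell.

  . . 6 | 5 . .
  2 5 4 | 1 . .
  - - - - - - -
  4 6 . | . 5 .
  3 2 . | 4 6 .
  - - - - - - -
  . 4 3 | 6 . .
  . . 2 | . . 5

Step 1. [r6c2∈{1}] r6c2 is down to just 1 ⇒ r6c2=1.
Step 2. [r2c5∈{3}] only 3 remains possible at r2c5 ⇒ r2c5=3.
Step 3. [r3c6∈{1,2,3}] 3 has one home in col 6: r3c6, so r3c6=3.
Step 4. [r5c5∈{1,2}] 1 has one home in col 5: r5c5, so r5c5=1.
Step 5. [r1c6∈{2,4}] in col 6, 4 fits only at r1c6 ⇒ r1c6=4.
Step 6. [r4c3∈{1,5}] r4c3 is the only open cell in row 4 admitting 5. So r4c3=5.
Step 7. [r5c1∈{5}] only 5 remains possible at r5c1 ⇒ r5c1=5.
Step 8. [r1c2∈{3}] only 3 remains possible at r1c2. So r1c2=3.
Step 9. [r4c6∈{1}] nothing but 1 survives at r4c6 ⇒ r4c6=1.
Step 10. [r1c1∈{1}] only 1 remains possible at r1c1. So r1c1=1.
Step 11. [r3c3∈{1}] nothing but 1 survives at r3c3 ⇒ r3c3=1.
Step 12. [r1c5∈{2}] r1c5 has the single candidate 2, so r1c5=2.
Step 13. [r6c5∈{4}] r6c5's peers cover all but 4. So r6c5=4.
Step 14. [r6c4∈{3}] r6c4's peers cover all but 3, so r6c4=3.
Step 15. [r5c6∈{2}] r5c6's peers cover all but 2. So r5c6=2.
Step 16. [r2c6∈{6}] r2c6 has the single candidate 6. So r2c6=6.
Step 17. [r6c1∈{6}] r6c1 has the single candidate 6. So r6c1=6.
Step 18. [r3c4∈{2}] r3c4's peers cover all but 2. So r3c4=2.

Answer: 1 3 6 5 2 4 / 2 5 4 1 3 6 / 4 6 1 2 5 3 / 3 2 5 4 6 1 / 5 4 3 6 1 2 / 6 1 2 3 4 5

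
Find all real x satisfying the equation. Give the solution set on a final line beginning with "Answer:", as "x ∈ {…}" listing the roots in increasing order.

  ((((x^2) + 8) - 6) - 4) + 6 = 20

Step 1. [((((x^2) + 8) - 6) - 4) + 6 = 20] +6 is outermost — subtract 6 both sides ⇒ sub: (((x^2) + 8) - 6) - 4 = 14.
Step 2. [(((x^2) + 8) - 6) - 4 = 14] peel the -4: add 4 from each side, so sub: ((x^2) + 8) - 6 = 18.
Step 3. [((x^2) + 8) - 6 = 18] the outer -6 inverts by adding 6. So sub: (x^2) + 8 = 24.
Step 4. [(x^2) + 8 = 24] +8 is outermost — subtract 8 both sides, so sub: x^2 = 16.
Step 5. [x^2 = 16] √ both sides: 16 ≥ 0 gives two branches, so sqrt: x = 4 or -4.

Answer: x ∈ {-4, 4}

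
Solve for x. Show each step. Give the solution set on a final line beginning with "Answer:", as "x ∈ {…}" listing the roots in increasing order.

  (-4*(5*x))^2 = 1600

Step 1. [(-4*(5*x))^2 = 1600] √ both sides: 1600 ≥ 0 gives two branches, so sqrt: -4*(5*x) = 40 or -40.
Step 2. [-4*(5*x) = 40 or -40] divide by the outer -4 ⇒ div: 5*x = -10 or 10.
Step 3. [5*x = -10 or 10] LHS = 5·(…); ÷5 both sides, so div: x = -2 or 2.

Answer: x ∈ {-2, 2}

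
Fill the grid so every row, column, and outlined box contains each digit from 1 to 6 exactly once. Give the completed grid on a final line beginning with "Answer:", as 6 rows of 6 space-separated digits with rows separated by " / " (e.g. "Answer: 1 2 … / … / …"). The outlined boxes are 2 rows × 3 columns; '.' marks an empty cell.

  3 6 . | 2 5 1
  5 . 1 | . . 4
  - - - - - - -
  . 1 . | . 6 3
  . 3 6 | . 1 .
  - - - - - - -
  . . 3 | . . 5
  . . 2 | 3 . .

Step 1. [r5c2∈{4}] nothing but 4 survives at r5c2, so r5c2=4.
Step 2. [r5c4∈{1,6}] 1 has one home in col 4: r5c4, so r5c4=1.
Step 3. [r3c3∈{4,5}] in col 3, 5 fits only at r3c3. So r3c3=5.
Step 4. [r3c4∈{4}] r3c4's peers cover all but 4, so r3c4=4.
Step 5. [r5c1∈{6}] nothing but 6 survives at r5c1. So r5c1=6.
Step 6. [r4c6∈{2}] nothing but 2 survives at r4c6, so r4c6=2.
Step 7. [r6c5∈{4}] nothing but 4 survives at r6c5. So r6c5=4.
Step 8. [r2c2∈{2}] r2c2's peers cover all but 2 ⇒ r2c2=2.
Step 9. [r4c1∈{4}] r4c1 has the single candidate 4 ⇒ r4c1=4.
Step 10. [r2c4∈{6}] r2c4 is down to just 6 ⇒ r2c4=6.
Step 11. [r1c3∈{4}] r1c3 has the single candidate 4, so r1c3=4.
Step 12. [r6c2∈{5}] r6c2's peers cover all but 5 ⇒ r6c2=5.
Step 13. [r4c4∈{5}] r4c4 has the single candidate 5, so r4c4=5.
Step 14. [r3c1∈{2}] nothing but 2 survives at r3c1. So r3c1=2.
Step 15. [r2c5∈{3}] r2c5's peers cover all but 3 ⇒ r2c5=3.
Step 16. [r6c1∈{1}] r6c1 has the single candidate 1 ⇒ r6c1=1.
Step 17. [r5c5∈{2}] r5c5's peers cover all but 2. So r5c5=2.
Step 18. [r6c6∈{6}] r6c6's peers cover all but 6, so r6c6=6.

Answer: 3 6 4 2 5 1 / 5 2 1 6 3 4 / 2 1 5 4 6 3 / 4 3 6 5 1 2 / 6 4 3 1 2 5 / 1 5 2 3 4 6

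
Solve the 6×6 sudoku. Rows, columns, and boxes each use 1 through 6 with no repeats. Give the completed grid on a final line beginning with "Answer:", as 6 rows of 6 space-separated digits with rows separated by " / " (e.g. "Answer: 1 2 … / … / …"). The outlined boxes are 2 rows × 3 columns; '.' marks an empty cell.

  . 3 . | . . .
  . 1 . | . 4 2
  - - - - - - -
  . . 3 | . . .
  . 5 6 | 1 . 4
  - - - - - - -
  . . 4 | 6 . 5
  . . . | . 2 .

Step 1. [r1c4∈{5}] r1c4's peers cover all but 5 ⇒ r1c4=5.
Step 2. [r6c6∈{1,3}] col 6 places 3 nowhere but r6c6, so r6c6=3.
Step 3. [r3c1∈{1,2,4}] across row 3, 1 lands solely at r3c1. So r3c1=1.
Step 4. [r2c1∈{5,6}] row 2 places 6 nowhere but r2c1 ⇒ r2c1=6.
Step 5. [r4c1∈{2}] only 2 remains possible at r4c1. So r4c1=2.
Step 6. [r1c6∈{1,6}] col 6 places 1 nowhere but r1c6 ⇒ r1c6=1.
Step 7. [r1c5∈{6}] r1c5 has the single candidate 6, so r1c5=6.
Step 8. [r6c1∈{5}] only 5 remains possible at r6c1 ⇒ r6c1=5.
Step 9. [r1c1∈{4}] only 4 remains possible at r1c1, so r1c1=4.
Step 10. [r2c4∈{3}] r2c4's peers cover all but 3 ⇒ r2c4=3.
Step 11. [r4c5∈{3}] r4c5 has the single candidate 3, so r4c5=3.
Step 12. [r6c2∈{6}] r6c2 has the single candidate 6. So r6c2=6.
Step 13. [r6c3∈{1}] r6c3's peers cover all but 1. So r6c3=1.
Step 14. [r6c4∈{4}] only 4 remains possible at r6c4, so r6c4=4.
Step 15. [r3c4∈{2}] r3c4 is down to just 2, so r3c4=2.
Step 16. [r5c5∈{1}] r5c5 is down to just 1 ⇒ r5c5=1.
Step 17. [r5c2∈{2}] nothing but 2 survives at r5c2, so r5c2=2.
Step 18. [r3c5∈{5}] nothing but 5 survives at r3c5. So r3c5=5.
Step 19. [r3c6∈{6}] nothing but 6 survives at r3c6 ⇒ r3c6=6.
Step 20. [r2c3∈{5}] r2c3 has the single candidate 5. So r2c3=5.
Step 21. [r5c1∈{3}] only 3 remains possible at r5c1. So r5c1=3.
Step 22. [r1c3∈{2}] nothing but 2 survives at r1c3. So r1c3=2.
Step 23. [r3c2∈{4}] only 4 remains possible at r3c2, so r3c2=4.

Answer: 4 3 2 5 6 1 / 6 1 5 3 4 2 / 1 4 3 2 5 6 / 2 5 6 1 3 4 / 3 2 4 6 1 5 / 5 6 1 4 2 3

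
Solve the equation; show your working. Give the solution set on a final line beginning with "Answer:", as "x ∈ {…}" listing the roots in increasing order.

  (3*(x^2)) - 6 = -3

Step 1. [(3*(x^2)) - 6 = -3] -6 is outermost — add 6 both sides. So sub: 3*(x^2) = 3.
Step 2. [3*(x^2) = 3] divide by the outer 3 ⇒ div: x^2 = 1.
Step 3. [x^2 = 1] √ both sides: 1 ≥ 0 gives two branches ⇒ sqrt: x = 1 or -1.

Answer: x ∈ {-1, 1}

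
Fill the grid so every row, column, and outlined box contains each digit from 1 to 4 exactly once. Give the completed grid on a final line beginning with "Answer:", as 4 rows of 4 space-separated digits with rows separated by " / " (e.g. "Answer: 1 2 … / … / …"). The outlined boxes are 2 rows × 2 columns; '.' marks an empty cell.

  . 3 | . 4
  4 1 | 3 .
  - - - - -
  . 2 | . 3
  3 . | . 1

Step 1. [r4c3∈{2,4}] in row 4, 2 fits only at r4c3. So r4c3=2.
Step 2. [r1c3∈{1}] r1c3 has the single candidate 1. So r1c3=1.
Step 3. [r2c4∈{2}] r2c4's peers cover all but 2. So r2c4=2.
Step 4. [r1c1∈{2}] only 2 remains possible at r1c1, so r1c1=2.
Step 5. [r4c2∈{4}] nothing but 4 survives at r4c2. So r4c2=4.
Step 6. [r3c1∈{1}] nothing but 1 survives at r3c1 ⇒ r3c1=1.
Step 7. [r3c3∈{4}] r3c3's peers cover all but 4, so r3c3=4.

Answer: 2 3 1 4 / 4 1 3 2 / 1 2 4 3 / 3 4 2 1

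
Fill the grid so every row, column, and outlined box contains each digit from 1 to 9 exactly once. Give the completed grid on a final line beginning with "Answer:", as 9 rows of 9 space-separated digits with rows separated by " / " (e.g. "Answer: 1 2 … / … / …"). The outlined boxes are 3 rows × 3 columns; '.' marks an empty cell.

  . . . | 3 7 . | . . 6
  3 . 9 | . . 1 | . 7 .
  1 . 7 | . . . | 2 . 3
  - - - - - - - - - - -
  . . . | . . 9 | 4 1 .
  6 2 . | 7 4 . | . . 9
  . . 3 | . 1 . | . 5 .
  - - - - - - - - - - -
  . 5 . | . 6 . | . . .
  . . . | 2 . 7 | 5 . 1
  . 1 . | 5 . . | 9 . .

Step 1. [r2c7∈{8}] r2c7 is down to just 8. So r2c7=8.
Step 2. [r8c2∈{3,4,6,8,9}] across col 2, 3 lands solely at r8c2. So r8c2=3.
Step 3. [r4c5∈{2,3,5,8}] 3 has one home in row 4: r4c5, so r4c5=3.
Step 4. [r9c5∈{8}] nothing but 8 survives at r9c5 ⇒ r9c5=8.
Step 5. [r4c4∈{6,8}] 6 has one home in row 4: r4c4. So r4c4=6.
Step 6. [r6c4∈{8}] only 8 remains possible at r6c4, so r6c4=8.
Step 7. [r2c4∈{4}] r2c4's peers cover all but 4, so r2c4=4.
Step 8. [r4c9∈{2,7,8}] across row 4, 2 lands solely at r4c9 ⇒ r4c9=2.
Step 9. [r7c9∈{4,7,8}] in col 9, 8 fits only at r7c9. So r7c9=8.
Step 10. [r9c9∈{4,7}] across col 9, 4 lands solely at r9c9, so r9c9=4.
Step 11. [r9c1∈{2,7}] r9c1 is the only open cell in row 9 admitting 7 ⇒ r9c1=7.
Step 12. [r7c6∈{3,4}] in col 6, 4 fits only at r7c6. So r7c6=4.
Step 13. [r7c3∈{2}] nothing but 2 survives at r7c3, so r7c3=2.
Step 14. [r1c1∈{2,4,5,8}] r1c1 is the only open cell in col 1 admitting 2, so r1c1=2.
Step 15. [r1c3∈{4,5,8}] r1c3 is the only open cell in box 1 admitting 5 ⇒ r1c3=5.
Step 16. [r4c3∈{8}] r4c3's peers cover all but 8 ⇒ r4c3=8.
Step 17. [r3c4∈{9}] r3c4's peers cover all but 9. So r3c4=9.
Step 18. [r3c6∈{5,6,8}] across col 6, 6 lands solely at r3c6, so r3c6=6.
Step 19. [r6c2∈{4,7,9}] in col 2, 9 fits only at r6c2. So r6c2=9.
Step 20. [r7c8∈{3}] r7c8 has the single candidate 3. So r7c8=3.
Step 21. [r3c8∈{4}] r3c8 has the single candidate 4. So r3c8=4.
Step 22. [r9c3∈{6}] r9c3's peers cover all but 6. So r9c3=6.
Step 23. [r8c1∈{4,8,9}] across row 8, 8 lands solely at r8c1, so r8c1=8.
Step 24. [r1c2∈{4,8}] in row 1, 4 fits only at r1c2. So r1c2=4.
Step 25. [r2c9∈{5}] r2c9 is down to just 5, so r2c9=5.
Step 26. [r7c7∈{7}] nothing but 7 survives at r7c7. So r7c7=7.
Step 27. [r1c8∈{9}] r1c8's peers cover all but 9 ⇒ r1c8=9.
Step 28. [r2c5∈{2}] only 2 remains possible at r2c5. So r2c5=2.
Step 29. [r4c1∈{5}] r4c1 is down to just 5, so r4c1=5.
Step 30. [r3c2∈{8}] nothing but 8 survives at r3c2, so r3c2=8.
Step 31. [r3c5∈{5}] r3c5 is down to just 5, so r3c5=5.
Step 32. [r9c8∈{2}] r9c8 is down to just 2 ⇒ r9c8=2.
Step 33. [r8c8∈{6}] nothing but 6 survives at r8c8. So r8c8=6.
Step 34. [r5c7∈{3}] nothing but 3 survives at r5c7 ⇒ r5c7=3.
Step 35. [r6c1∈{4}] r6c1 has the single candidate 4 ⇒ r6c1=4.
Step 36. [r6c7∈{6}] r6c7's peers cover all but 6, so r6c7=6.
Step 37. [r2c2∈{6}] r2c2's peers cover all but 6, so r2c2=6.
Step 38. [r8c3∈{4}] r8c3's peers cover all but 4, so r8c3=4.
Step 39. [r1c6∈{8}] r1c6 has the single candidate 8 ⇒ r1c6=8.
Step 40. [r6c9∈{7}] only 7 remains possible at r6c9 ⇒ r6c9=7.
Step 41. [r8c5∈{9}] r8c5's peers cover all but 9, so r8c5=9.
Step 42. [r5c6∈{5}] r5c6 is down to just 5, so r5c6=5.
Step 43. [r1c7∈{1}] r1c7 has the single candidate 1. So r1c7=1.
Step 44. [r6c6∈{2}] r6c6's peers cover all but 2. So r6c6=2.
Step 45. [r7c4∈{1}] nothing but 1 survives at r7c4 ⇒ r7c4=1.
Step 46. [r7c1∈{9}] r7c1 has the single candidate 9 ⇒ r7c1=9.
Step 47. [r5c3∈{1}] r5c3 is down to just 1. So r5c3=1.
Step 48. [r9c6∈{3}] nothing but 3 survives at r9c6. So r9c6=3.
Step 49. [r4c2∈{7}] r4c2's peers cover all but 7, so r4c2=7.
Step 50. [r5c8∈{8}] nothing but 8 survives at r5c8 ⇒ r5c8=8.

Answer: 2 4 5 3 7 8 1 9 6 / 3 6 9 4 2 1 8 7 5 / 1 8 7 9 5 6 2 4 3 / 5 7 8 6 3 9 4 1 2 / 6 2 1 7 4 5 3 8 9 / 4 9 3 8 1 2 6 5 7 / 9 5 2 1 6 4 7 3 8 / 8 3 4 2 9 7 5 6 1 / 7 1 6 5 8 3 9 2 4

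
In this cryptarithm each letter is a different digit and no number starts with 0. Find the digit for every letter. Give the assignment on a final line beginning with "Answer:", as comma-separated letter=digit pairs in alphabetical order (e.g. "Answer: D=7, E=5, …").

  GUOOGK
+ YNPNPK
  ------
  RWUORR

Step 1. [col 1: K + K ≡ R (mod 10)] several values work for R in column 1 (K + K ≡ R (mod 10), carry-in 0); try R=8. So R=8.
Step 2. [col 1: K + K ≡ R (mod 10)] K=9 is one option consistent with column 1 (K + K ≡ R (mod 10), carry-in 0) — take it. So K=9.
Step 3. [col 2: G + P ≡ R (mod 10)] column 2 (G + P ≡ R (mod 10), carry-in 1) doesn't pin P yet; pick P=4 and continue. So P=4.
Step 4. [col 2: G + P ≡ R (mod 10)] in column 2 we have G+P≡R with carry-in 1; given P=4, R=8 and digits 4,8,9 already taken and all letters distinct, that pins G to 3. So G=3.
Step 5. [col 3: O + N ≡ O (mod 10)] column 3 reads O+N+carry(0)=O with nothing yet; with digits 3,4,8,9 already taken and all letters distinct, the only value for N is 0 ⇒ N=0.
Step 6. [col 3: O + N ≡ O (mod 10)] O=7 is one option consistent with column 3 (O + N ≡ O (mod 10), carry-in 0) — take it, so O=7.
Step 7. [col 4: O + P ≡ U (mod 10)] column 4 reads O+P+carry(0)=U with O=7, P=4; with digits 0,3,4,7,8,9 already taken and all letters distinct, the only value for U is 1 ⇒ U=1.
Step 8. [col 5: U + N ≡ W (mod 10)] in column 5 we have U+N≡W with carry-in 1; given U=1, N=0 and digits 0,1,3,4,7,8,9 already taken and all letters distinct, that pins W to 2, so W=2.
Step 9. [col 6: G + Y ≡ R (mod 10)] column 6 reads G+Y+carry(0)=R with G=3, R=8; with digits 0,1,2,3,4,7,8,9 already taken and all letters distinct, the only value for Y is 5 ⇒ Y=5.

Answer: G=3, K=9, N=0, O=7, P=4, R=8, U=1, W=2, Y=5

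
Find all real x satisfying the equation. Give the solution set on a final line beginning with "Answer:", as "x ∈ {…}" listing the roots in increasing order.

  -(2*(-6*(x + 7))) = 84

Step 1. [-(2*(-6*(x + 7))) = 84] flip signs both sides. So neg: 2*(-6*(x + 7)) = -84.
Step 2. [2*(-6*(x + 7)) = -84] 2·(inner) — divide through by 2, so div: -6*(x + 7) = -42.
Step 3. [-6*(x + 7) = -42] leading coefficient -6: divide by -6, so div: x + 7 = 7.
Step 4. [x + 7 = 7] the outer +7 inverts by subtracting 7 ⇒ sub: x = 0.

Answer: x ∈ {0}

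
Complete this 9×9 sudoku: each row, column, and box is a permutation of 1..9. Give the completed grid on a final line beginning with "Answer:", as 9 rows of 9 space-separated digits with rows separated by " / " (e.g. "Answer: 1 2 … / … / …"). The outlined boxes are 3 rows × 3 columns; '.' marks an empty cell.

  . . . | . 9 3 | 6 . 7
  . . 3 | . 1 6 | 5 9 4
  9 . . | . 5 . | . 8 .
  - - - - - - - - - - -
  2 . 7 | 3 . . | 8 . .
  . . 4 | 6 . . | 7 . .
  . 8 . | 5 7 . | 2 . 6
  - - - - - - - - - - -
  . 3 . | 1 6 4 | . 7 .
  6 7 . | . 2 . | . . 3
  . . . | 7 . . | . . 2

Step 1. [r3c9∈{1}] only 1 remains possible at r3c9 ⇒ r3c9=1.
Step 2. [r6c8∈{1,3,4}] 4 has one home in row 6: r6c8. So r6c8=4.
Step 3. [r2c2∈{2}] r2c2 is down to just 2, so r2c2=2.
Step 4. [r8c4∈{8,9}] in col 4, 9 fits only at r8c4, so r8c4=9.
Step 5. [r7c9∈{5,8,9}] 8 has one home in col 9: r7c9. So r7c9=8.
Step 6. [r7c1∈{5}] r7c1 has the single candidate 5, so r7c1=5.
Step 7. [r5c6∈{1,2,8,9}] across row 5, 2 lands solely at r5c6. So r5c6=2.
Step 8. [r4c2∈{1,5,6,9}] in row 4, 6 fits only at r4c2 ⇒ r4c2=6.
Step 9. [r5c2∈{1,5,9}] 5 has one home in box 4: r5c2 ⇒ r5c2=5.
Step 10. [r9c2∈{1,4,9}] 9 has one home in col 2: r9c2. So r9c2=9.
Step 11. [r9c1∈{1,4,8}] in box 7, 4 fits only at r9c1, so r9c1=4.
Step 12. [r9c7∈{1}] nothing but 1 survives at r9c7 ⇒ r9c7=1.
Step 13. [r9c3∈{8}] nothing but 8 survives at r9c3, so r9c3=8.
Step 14. [r8c8∈{5}] only 5 remains possible at r8c8 ⇒ r8c8=5.
Step 15. [r1c2∈{1,4}] in col 2, 1 fits only at r1c2, so r1c2=1.
Step 16. [r1c4∈{2,4,8}] r1c4 is the only open cell in row 1 admitting 4. So r1c4=4.
Step 17. [r6c1∈{1,3}] r6c1 is the only open cell in row 6 admitting 3 ⇒ r6c1=3.
Step 18. [r4c8∈{1}] nothing but 1 survives at r4c8. So r4c8=1.
Step 19. [r4c6∈{9}] r4c6's peers cover all but 9, so r4c6=9.
Step 20. [r6c6∈{1}] r6c6's peers cover all but 1 ⇒ r6c6=1.
Step 21. [r2c4∈{8}] nothing but 8 survives at r2c4. So r2c4=8.
Step 22. [r4c5∈{4}] only 4 remains possible at r4c5, so r4c5=4.
Step 23. [r3c4∈{2}] r3c4 has the single candidate 2. So r3c4=2.
Step 24. [r3c7∈{3}] r3c7 has the single candidate 3, so r3c7=3.
Step 25. [r3c6∈{7}] r3c6 is down to just 7 ⇒ r3c6=7.
Step 26. [r5c8∈{3}] r5c8's peers cover all but 3. So r5c8=3.
Step 27. [r1c1∈{8}] r1c1's peers cover all but 8 ⇒ r1c1=8.
Step 28. [r4c9∈{5}] r4c9's peers cover all but 5 ⇒ r4c9=5.
Step 29. [r5c1∈{1}] r5c1 has the single candidate 1 ⇒ r5c1=1.
Step 30. [r9c5∈{3}] nothing but 3 survives at r9c5 ⇒ r9c5=3.
Step 31. [r8c3∈{1}] r8c3's peers cover all but 1, so r8c3=1.
Step 32. [r8c7∈{4}] r8c7 is down to just 4. So r8c7=4.
Step 33. [r9c6∈{5}] r9c6 is down to just 5. So r9c6=5.
Step 34. [r1c3∈{5}] nothing but 5 survives at r1c3 ⇒ r1c3=5.
Step 35. [r7c3∈{2}] nothing but 2 survives at r7c3. So r7c3=2.
Step 36. [r2c1∈{7}] r2c1's peers cover all but 7. So r2c1=7.
Step 37. [r7c7∈{9}] r7c7 has the single candidate 9, so r7c7=9.
Step 38. [r6c3∈{9}] r6c3's peers cover all but 9, so r6c3=9.
Step 39. [r1c8∈{2}] r1c8 is down to just 2. So r1c8=2.
Step 40. [r8c6∈{8}] r8c6's peers cover all but 8 ⇒ r8c6=8.
Step 41. [r5c5∈{8}] r5c5 has the single candidate 8, so r5c5=8.
Step 42. [r3c3∈{6}] nothing but 6 survives at r3c3 ⇒ r3c3=6.
Step 43. [r3c2∈{4}] r3c2 is down to just 4, so r3c2=4.
Step 44. [r9c8∈{6}] nothing but 6 survives at r9c8. So r9c8=6.
Step 45. [r5c9∈{9}] nothing but 9 survives at r5c9 ⇒ r5c9=9.

Answer: 8 1 5 4 9 3 6 2 7 / 7 2 3 8 1 6 5 9 4 / 9 4 6 2 5 7 3 8 1 / 2 6 7 3 4 9 8 1 5 / 1 5 4 6 8 2 7 3 9 / 3 8 9 5 7 1 2 4 6 / 5 3 2 1 6 4 9 7 8 / 6 7 1 9 2 8 4 5 3 / 4 9 8 7 3 5 1 6 2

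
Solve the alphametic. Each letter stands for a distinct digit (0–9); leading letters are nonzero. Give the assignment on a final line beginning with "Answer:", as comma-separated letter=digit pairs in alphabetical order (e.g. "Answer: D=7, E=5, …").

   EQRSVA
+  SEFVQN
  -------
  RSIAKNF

Step 1. [col 1: A + N ≡ F (mod 10)] column 1 (A + N ≡ F (mod 10), carry-in 0) doesn't pin A yet; pick A=7 and continue, so A=7.
Step 2. [col 1: A + N ≡ F (mod 10)] no forcing yet in column 1 (carry-in 0); F=5 is free and consistent — try it. So F=5.
Step 3. [R] adding two 6-digit numbers gives at most 6+1 digits, and here it does — R is that final carry and must be 1 ⇒ R=1.
Step 4. [col 1: A + N ≡ F (mod 10)] column 1 reads A+N+carry(0)=F with A=7, F=5; with digits 1,5,7 already taken and all letters distinct, the only value for N is 8 ⇒ N=8.
Step 5. [col 2: V + Q ≡ N (mod 10)] several values work for V in column 2 (V + Q ≡ N (mod 10), carry-in 1); try V=4. So V=4.
Step 6. [col 2: V + Q ≡ N (mod 10)] in column 2 we have V+Q≡N with carry-in 1; given V=4, N=8 and digits 1,4,5,7,8 already taken and all letters distinct, that pins Q to 3. So Q=3.
Step 7. [col 3: S + V ≡ K (mod 10)] column 3 (S + V ≡ K (mod 10), carry-in 0) doesn't pin K yet; pick K=0 and continue, so K=0.
Step 8. [col 3: S + V ≡ K (mod 10)] column 3: given V=4, K=0, carry-in 0, and digits 0,1,3,4,5,7,8 already taken and all letters distinct, S+V≡K (mod 10) forces S=6, so S=6.
Step 9. [col 5: Q + E ≡ I (mod 10)] column 5 reads Q+E+carry(0)=I with Q=3; with digits 0,1,3,4,5,6,7,8 already taken and all letters distinct, the only value for E is 9. So E=9.
Step 10. [col 5: Q + E ≡ I (mod 10)] in column 5 we have Q+E≡I with carry-in 0; given Q=3, E=9 and digits 0,1,3,4,5,6,7,8,9 already taken and all letters distinct, that pins I to 2, so I=2.

Answer: A=7, E=9, F=5, I=2, K=0, N=8, Q=3, R=1, S=6, V=4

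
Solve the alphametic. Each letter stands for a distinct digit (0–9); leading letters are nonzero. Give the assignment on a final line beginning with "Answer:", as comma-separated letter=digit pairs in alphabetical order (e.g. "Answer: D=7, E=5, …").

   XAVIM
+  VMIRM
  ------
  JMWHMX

Step 1. [J] the sum has 6 digits but both addends have 5; that extra leading digit J is the final carry, namely 1, so J=1.
Step 2. [col 1: M + M ≡ X (mod 10)] X=4 is one option consistent with column 1 (M + M ≡ X (mod 10), carry-in 0) — take it. So X=4.
Step 3. [col 1: M + M ≡ X (mod 10)] no forcing yet in column 1 (carry-in 0); M=2 is free and consistent — try it, so M=2.
Step 4. [col 2: I + R ≡ M (mod 10)] several values work for I in column 2 (I + R ≡ M (mod 10), carry-in 0); try I=7, so I=7.
Step 5. [col 2: I + R ≡ M (mod 10)] column 2 reads I+R+carry(0)=M with I=7, M=2; with digits 1,2,4,7 already taken and all letters distinct, the only value for R is 5. So R=5.
Step 6. [col 3: V + I ≡ H (mod 10)] H=6 is one option consistent with column 3 (V + I ≡ H (mod 10), carry-in 1) — take it, so H=6.
Step 7. [col 3: V + I ≡ H (mod 10)] in column 3 we have V+I≡H with carry-in 1; given I=7, H=6 and digits 1,2,4,5,6,7 already taken and all letters distinct, that pins V to 8. So V=8.
Step 8. [col 4: A + M ≡ W (mod 10)] column 4 reads A+M+carry(1)=W with M=2; with digits 1,2,4,5,6,7,8 already taken and all letters distinct, the only value for A is 0 ⇒ A=0.
Step 9. [col 4: A + M ≡ W (mod 10)] in column 4 we have A+M≡W with carry-in 1; given A=0, M=2 and digits 0,1,2,4,5,6,7,8 already taken and all letters distinct, that pins W to 3, so W=3.

Answer: A=0, H=6, I=7, J=1, M=2, R=5, V=8, W=3, X=4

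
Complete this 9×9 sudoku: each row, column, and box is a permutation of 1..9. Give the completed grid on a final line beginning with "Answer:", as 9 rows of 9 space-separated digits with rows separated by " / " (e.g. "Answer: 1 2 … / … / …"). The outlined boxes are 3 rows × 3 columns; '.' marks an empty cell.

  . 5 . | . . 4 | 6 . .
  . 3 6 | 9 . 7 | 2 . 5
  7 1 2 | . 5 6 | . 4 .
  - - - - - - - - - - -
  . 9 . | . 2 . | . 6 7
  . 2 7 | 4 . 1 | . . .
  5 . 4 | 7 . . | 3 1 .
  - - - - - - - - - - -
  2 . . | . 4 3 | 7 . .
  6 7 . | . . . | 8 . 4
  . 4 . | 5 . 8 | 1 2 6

Step 1. [r7c9∈{9}] only 9 remains possible at r7c9. So r7c9=9.
Step 2. [r5c9∈{8}] r5c9 is down to just 8. So r5c9=8.
Step 3. [r3c4∈{3,8}] in row 3, 8 fits only at r3c4, so r3c4=8.
Step 4. [r5c1∈{3}] only 3 remains possible at r5c1. So r5c1=3.
Step 5. [r1c5∈{1,3}] across col 5, 3 lands solely at r1c5. So r1c5=3.
Step 6. [r9c1∈{9}] r9c1's peers cover all but 9. So r9c1=9.
Step 7. [r1c1∈{8}] r1c1 has the single candidate 8, so r1c1=8.
Step 8. [r4c3∈{1,8}] r4c3 is the only open cell in row 4 admitting 8 ⇒ r4c3=8.
Step 9. [r7c8∈{5}] r7c8's peers cover all but 5, so r7c8=5.
Step 10. [r5c8∈{9}] only 9 remains possible at r5c8. So r5c8=9.
Step 11. [r8c3∈{1,3,5}] row 8 places 5 nowhere but r8c3, so r8c3=5.
Step 12. [r6c6∈{9}] only 9 remains possible at r6c6 ⇒ r6c6=9.
Step 13. [r1c4∈{1,2}] r1c4 is the only open cell in row 1 admitting 2. So r1c4=2.
Step 14. [r8c4∈{1}] nothing but 1 survives at r8c4, so r8c4=1.
Step 15. [r6c2∈{6}] r6c2 is down to just 6 ⇒ r6c2=6.
Step 16. [r5c7∈{5}] r5c7 is down to just 5, so r5c7=5.
Step 17. [r7c2∈{8}] r7c2's peers cover all but 8, so r7c2=8.
Step 18. [r3c9∈{3}] r3c9 is down to just 3. So r3c9=3.
Step 19. [r9c5∈{7}] r9c5's peers cover all but 7 ⇒ r9c5=7.
Step 20. [r9c3∈{3}] r9c3's peers cover all but 3, so r9c3=3.
Step 21. [r1c3∈{9}] r1c3 has the single candidate 9, so r1c3=9.
Step 22. [r4c7∈{4}] r4c7 is down to just 4 ⇒ r4c7=4.
Step 23. [r8c6∈{2}] r8c6 is down to just 2 ⇒ r8c6=2.
Step 24. [r4c4∈{3}] only 3 remains possible at r4c4. So r4c4=3.
Step 25. [r2c1∈{4}] r2c1 has the single candidate 4, so r2c1=4.
Step 26. [r1c8∈{7}] r1c8's peers cover all but 7. So r1c8=7.
Step 27. [r7c4∈{6}] only 6 remains possible at r7c4, so r7c4=6.
Step 28. [r6c9∈{2}] r6c9's peers cover all but 2, so r6c9=2.
Step 29. [r2c5∈{1}] only 1 remains possible at r2c5. So r2c5=1.
Step 30. [r6c5∈{8}] r6c5 is down to just 8 ⇒ r6c5=8.
Step 31. [r1c9∈{1}] only 1 remains possible at r1c9. So r1c9=1.
Step 32. [r4c1∈{1}] r4c1 is down to just 1 ⇒ r4c1=1.
Step 33. [r2c8∈{8}] r2c8 is down to just 8 ⇒ r2c8=8.
Step 34. [r4c6∈{5}] r4c6's peers cover all but 5. So r4c6=5.
Step 35. [r8c5∈{9}] nothing but 9 survives at r8c5. So r8c5=9.
Step 36. [r8c8∈{3}] r8c8 has the single candidate 3 ⇒ r8c8=3.
Step 37. [r5c5∈{6}] only 6 remains possible at r5c5 ⇒ r5c5=6.
Step 38. [r3c7∈{9}] r3c7 is down to just 9. So r3c7=9.
Step 39. [r7c3∈{1}] r7c3 is down to just 1. So r7c3=1.

Answer: 8 5 9 2 3 4 6 7 1 / 4 3 6 9 1 7 2 8 5 / 7 1 2 8 5 6 9 4 3 / 1 9 8 3 2 5 4 6 7 / 3 2 7 4 6 1 5 9 8 / 5 6 4 7 8 9 3 1 2 / 2 8 1 6 4 3 7 5 9 / 6 7 5 1 9 2 8 3 4 / 9 4 3 5 7 8 1 2 6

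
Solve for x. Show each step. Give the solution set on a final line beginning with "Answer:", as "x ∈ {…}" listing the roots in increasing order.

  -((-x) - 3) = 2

Step 1. [-((-x) - 3) = 2] LHS negated; negate both sides ⇒ neg: (-x) - 3 = -2.
Step 2. [(-x) - 3 = -2] add 3: x sits inside (… - 3) ⇒ sub: -x = 1.
Step 3. [-x = 1] flip signs both sides, so neg: x = -1.

Answer: x ∈ {-1}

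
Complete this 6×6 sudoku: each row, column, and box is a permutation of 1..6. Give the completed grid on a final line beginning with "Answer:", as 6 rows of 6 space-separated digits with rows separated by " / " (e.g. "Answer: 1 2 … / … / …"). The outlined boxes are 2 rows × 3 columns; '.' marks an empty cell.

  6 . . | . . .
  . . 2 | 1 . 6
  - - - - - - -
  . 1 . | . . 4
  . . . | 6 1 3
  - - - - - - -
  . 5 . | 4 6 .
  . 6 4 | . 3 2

Step 1. [r1c4∈{2,3,5}] r1c4 is the only open cell in col 4 admitting 3, so r1c4=3.
Step 2. [r4c3∈{5}] r4c3 is down to just 5, so r4c3=5.
Step 3. [r1c2∈{4}] r1c2 is down to just 4 ⇒ r1c2=4.
Step 4. [r5c1∈{1,2,3}] across row 5, 2 lands solely at r5c1 ⇒ r5c1=2.
Step 5. [r1c5∈{2,5}] 2 has one home in row 1: r1c5. So r1c5=2.
Step 6. [r2c1∈{3,5}] r2c1 is the only open cell in col 1 admitting 5, so r2c1=5.
Step 7. [r5c3∈{1,3}] row 5 places 3 nowhere but r5c3. So r5c3=3.
Step 8. [r3c5∈{5}] nothing but 5 survives at r3c5. So r3c5=5.
Step 9. [r3c3∈{6}] r3c3 is down to just 6. So r3c3=6.
Step 10. [r4c1∈{4}] nothing but 4 survives at r4c1 ⇒ r4c1=4.
Step 11. [r4c2∈{2}] r4c2 is down to just 2, so r4c2=2.
Step 12. [r3c1∈{3}] r3c1's peers cover all but 3, so r3c1=3.
Step 13. [r2c5∈{4}] r2c5 has the single candidate 4, so r2c5=4.
Step 14. [r1c3∈{1}] r1c3 is down to just 1 ⇒ r1c3=1.
Step 15. [r5c6∈{1}] r5c6 has the single candidate 1. So r5c6=1.
Step 16. [r1c6∈{5}] r1c6 has the single candidate 5. So r1c6=5.
Step 17. [r6c1∈{1}] r6c1 has the single candidate 1. So r6c1=1.
Step 18. [r2c2∈{3}] nothing but 3 survives at r2c2. So r2c2=3.
Step 19. [r6c4∈{5}] only 5 remains possible at r6c4 ⇒ r6c4=5.
Step 20. [r3c4∈{2}] only 2 remains possible at r3c4. So r3c4=2.

Answer: 6 4 1 3 2 5 / 5 3 2 1 4 6 / 3 1 6 2 5 4 / 4 2 5 6 1 3 / 2 5 3 4 6 1 / 1 6 4 5 3 2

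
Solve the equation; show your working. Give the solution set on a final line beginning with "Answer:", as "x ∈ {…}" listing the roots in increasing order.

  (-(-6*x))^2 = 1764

Step 1. [(-(-6*x))^2 = 1764] 1764 ≥ 0, LHS is (·)² — take ±√. So sqrt: -(-6*x) = 42 or -42.
Step 2. [-(-6*x) = 42 or -42] leading − — multiply by −1, so neg: -6*x = -42 or 42.
Step 3. [-6*x = -42 or 42] divide by the outer -6, so div: x = 7 or -7.

Answer: x ∈ {-7, 7}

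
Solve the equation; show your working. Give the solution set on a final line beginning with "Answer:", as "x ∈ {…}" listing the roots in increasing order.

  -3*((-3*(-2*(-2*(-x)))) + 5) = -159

Step 1. [-3*((-3*(-2*(-2*(-x)))) + 5) = -159] LHS = -3·(…); ÷-3 both sides ⇒ div: (-3*(-2*(-2*(-x)))) + 5 = 53.
Step 2. [(-3*(-2*(-2*(-x)))) + 5 = 53] the outer +5 inverts by subtracting 5, so sub: -3*(-2*(-2*(-x))) = 48.
Step 3. [-3*(-2*(-2*(-x))) = 48] -3 out front; divide by -3 ⇒ div: -2*(-2*(-x)) = -16.
Step 4. [-2*(-2*(-x)) = -16] LHS = -2·(…); ÷-2 both sides, so div: -2*(-x) = 8.
Step 5. [-2*(-x) = 8] -2 out front; divide by -2, so div: -x = -4.
Step 6. [-x = -4] flip signs both sides, so neg: x = 4.

Answer: x ∈ {4}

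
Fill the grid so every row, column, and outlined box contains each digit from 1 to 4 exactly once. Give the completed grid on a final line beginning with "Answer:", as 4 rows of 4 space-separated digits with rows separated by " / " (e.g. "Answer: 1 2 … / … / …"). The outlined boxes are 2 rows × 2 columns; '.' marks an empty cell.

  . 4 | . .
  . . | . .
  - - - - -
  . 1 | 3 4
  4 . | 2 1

Step 1. [r2c2∈{2,3}] across col 2, 2 lands solely at r2c2, so r2c2=2.
Step 2. [r1c3∈{1}] r1c3's peers cover all but 1, so r1c3=1.
Step 3. [r1c1∈{3}] r1c1 has the single candidate 3. So r1c1=3.
Step 4. [r1c4∈{2}] nothing but 2 survives at r1c4 ⇒ r1c4=2.
Step 5. [r2c3∈{4}] r2c3 is down to just 4 ⇒ r2c3=4.
Step 6. [r4c2∈{3}] r4c2 is down to just 3. So r4c2=3.
Step 7. [r2c4∈{3}] r2c4's peers cover all but 3. So r2c4=3.
Step 8. [r2c1∈{1}] only 1 remains possible at r2c1 ⇒ r2c1=1.
Step 9. [r3c1∈{2}] r3c1's peers cover all but 2, so r3c1=2.

Answer: 3 4 1 2 / 1 2 4 3 / 2 1 3 4 / 4 3 2 1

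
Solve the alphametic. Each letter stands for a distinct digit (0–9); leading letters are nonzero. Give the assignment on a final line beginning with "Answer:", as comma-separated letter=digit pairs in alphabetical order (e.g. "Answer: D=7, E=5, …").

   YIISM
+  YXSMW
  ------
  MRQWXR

Step 1. [col 1: M + W ≡ R (mod 10)] R=3 is one option consistent with column 1 (M + W ≡ R (mod 10), carry-in 0) — take it ⇒ R=3.
Step 2. [col 1: M + W ≡ R (mod 10)] M=1 is one option consistent with column 1 (M + W ≡ R (mod 10), carry-in 0) — take it. So M=1.
Step 3. [col 1: M + W ≡ R (mod 10)] from column 1 (M=1, R=3, carry-in 0, digits 1,3 already taken and all letters distinct): W must equal 2, so W=2.
Step 4. [col 2: S + M ≡ X (mod 10)] column 2 (S + M ≡ X (mod 10), carry-in 0) doesn't pin S yet; pick S=7 and continue ⇒ S=7.
Step 5. [col 2: S + M ≡ X (mod 10)] column 2: given S=7, M=1, carry-in 0, and digits 1,2,3,7 already taken and all letters distinct, S+M≡X (mod 10) forces X=8. So X=8.
Step 6. [col 3: I + S ≡ W (mod 10)] column 3: given S=7, W=2, carry-in 0, and digits 1,2,3,7,8 already taken and all letters distinct, I+S≡W (mod 10) forces I=5 ⇒ I=5.
Step 7. [col 4: I + X ≡ Q (mod 10)] in column 4 we have I+X≡Q with carry-in 1; given I=5, X=8 and digits 1,2,3,5,7,8 already taken and all letters distinct, that pins Q to 4, so Q=4.
Step 8. [col 5: Y + Y ≡ R (mod 10)] from column 5 (R=3, carry-in 1, digits 1,2,3,4,5,7,8 already taken and all letters distinct): Y must equal 6 ⇒ Y=6.

Answer: I=5, M=1, Q=4, R=3, S=7, W=2, X=8, Y=6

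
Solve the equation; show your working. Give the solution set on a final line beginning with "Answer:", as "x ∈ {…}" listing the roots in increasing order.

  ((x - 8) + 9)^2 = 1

Step 1. [((x - 8) + 9)^2 = 1] √ both sides: 1 ≥ 0 gives two branches, so sqrt: (x - 8) + 9 = 1 or -1.
Step 2. [(x - 8) + 9 = 1 or -1] subtract 9: x sits inside (… + 9). So sub: x - 8 = -8 or -10.
Step 3. [x - 8 = -8 or -10] -8 is outermost — add 8 both sides. So sub: x = 0 or -2.

Answer: x ∈ {-2, 0}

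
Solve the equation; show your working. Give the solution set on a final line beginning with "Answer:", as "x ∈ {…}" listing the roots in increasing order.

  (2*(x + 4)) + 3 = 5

Step 1. [(2*(x + 4)) + 3 = 5] subtract 3: x sits inside (… + 3). So sub: 2*(x + 4) = 2.
Step 2. [2*(x + 4) = 2] divide by the outer 2 ⇒ div: x + 4 = 1.
Step 3. [x + 4 = 1] subtract 4: x sits inside (… + 4) ⇒ sub: x = -3.

Answer: x ∈ {-3}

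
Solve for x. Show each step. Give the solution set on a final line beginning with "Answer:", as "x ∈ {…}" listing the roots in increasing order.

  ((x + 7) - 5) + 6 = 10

Step 1. [((x + 7) - 5) + 6 = 10] subtract 6: x sits inside (… + 6) ⇒ sub: (x + 7) - 5 = 4.
Step 2. [(x + 7) - 5 = 4] peel the -5: add 5 from each side, so sub: x + 7 = 9.
Step 3. [x + 7 = 9] +7 is outermost — subtract 7 both sides. So sub: x = 2.

Answer: x ∈ {2}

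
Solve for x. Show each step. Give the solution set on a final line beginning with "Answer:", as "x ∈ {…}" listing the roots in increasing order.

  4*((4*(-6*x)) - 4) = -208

Step 1. [4*((4*(-6*x)) - 4) = -208] 4 out front; divide by 4 ⇒ div: (4*(-6*x)) - 4 = -52.
Step 2. [(4*(-6*x)) - 4 = -52] add 4: x sits inside (… - 4). So sub: 4*(-6*x) = -48.
Step 3. [4*(-6*x) = -48] divide by the outer 4. So div: -6*x = -12.
Step 4. [-6*x = -12] leading coefficient -6: divide by -6. So div: x = 2.

Answer: x ∈ {2}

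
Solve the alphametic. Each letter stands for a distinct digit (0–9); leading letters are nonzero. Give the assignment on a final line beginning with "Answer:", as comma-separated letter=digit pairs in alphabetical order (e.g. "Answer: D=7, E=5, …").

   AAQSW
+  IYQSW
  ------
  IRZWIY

Step 1. [I] I is the leading digit of a 6-digit sum of two 5-digit numbers; the final carry is exactly 1 ⇒ I=1.
Step 2. [col 1: W + W ≡ Y (mod 10)] several values work for Y in column 1 (W + W ≡ Y (mod 10), carry-in 0); try Y=4 ⇒ Y=4.
Step 3. [col 1: W + W ≡ Y (mod 10)] column 1 (W + W ≡ Y (mod 10), carry-in 0) doesn't pin W yet; pick W=7 and continue, so W=7.
Step 4. [col 2: S + S ≡ I (mod 10)] column 2 (S + S ≡ I (mod 10), carry-in 1) doesn't pin S yet; pick S=5 and continue, so S=5.
Step 5. [col 3: Q + Q ≡ W (mod 10)] Q=3 is one option consistent with column 3 (Q + Q ≡ W (mod 10), carry-in 1) — take it ⇒ Q=3.
Step 6. [col 4: A + Y ≡ Z (mod 10)] Z=2 is one option consistent with column 4 (A + Y ≡ Z (mod 10), carry-in 0) — take it. So Z=2.
Step 7. [col 4: A + Y ≡ Z (mod 10)] in column 4 we have A+Y≡Z with carry-in 0; given Y=4, Z=2 and digits 1,2,3,4,5,7 already taken and all letters distinct, that pins A to 8 ⇒ A=8.
Step 8. [col 5: A + I ≡ R (mod 10)] column 5 reads A+I+carry(1)=R with A=8, I=1; with digits 1,2,3,4,5,7,8 already taken and all letters distinct, the only value for R is 0. So R=0.

Answer: A=8, I=1, Q=3, R=0, S=5, W=7, Y=4, Z=2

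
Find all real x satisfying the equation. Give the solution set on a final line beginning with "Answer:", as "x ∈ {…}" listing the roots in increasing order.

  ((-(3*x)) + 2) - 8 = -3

Step 1. [((-(3*x)) + 2) - 8 = -3] 8 comes off first (add 8). So sub: (-(3*x)) + 2 = 5.
Step 2. [(-(3*x)) + 2 = 5] peel the +2: subtract 2 from each side. So sub: -(3*x) = 3.
Step 3. [-(3*x) = 3] flip signs both sides ⇒ neg: 3*x = -3.
Step 4. [3*x = -3] 3·(inner) — divide through by 3. So div: x = -1.

Answer: x ∈ {-1}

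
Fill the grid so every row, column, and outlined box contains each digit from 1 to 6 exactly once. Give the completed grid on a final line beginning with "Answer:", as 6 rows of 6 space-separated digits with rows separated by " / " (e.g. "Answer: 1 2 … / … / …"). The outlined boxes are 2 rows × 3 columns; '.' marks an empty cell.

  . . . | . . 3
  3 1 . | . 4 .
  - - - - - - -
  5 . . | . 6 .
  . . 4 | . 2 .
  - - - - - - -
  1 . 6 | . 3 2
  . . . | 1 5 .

Step 1. [r3c3∈{1,2,3}] across col 3, 1 lands solely at r3c3, so r3c3=1.
Step 2. [r5c4∈{4}] nothing but 4 survives at r5c4 ⇒ r5c4=4.
Step 3. [r3c2∈{2,3}] in row 3, 2 fits only at r3c2, so r3c2=2.
Step 4. [r4c2∈{3,6}] in box 3, 3 fits only at r4c2, so r4c2=3.
Step 5. [r1c2∈{4,5,6}] r1c2 is the only open cell in col 2 admitting 6. So r1c2=6.
Step 6. [r4c4∈{5}] r4c4's peers cover all but 5, so r4c4=5.
Step 7. [r1c4∈{2}] only 2 remains possible at r1c4. So r1c4=2.
Step 8. [r2c6∈{5,6}] r2c6 is the only open cell in col 6 admitting 5 ⇒ r2c6=5.
Step 9. [r6c1∈{2,4}] across col 1, 2 lands solely at r6c1 ⇒ r6c1=2.
Step 10. [r1c1∈{4}] r1c1 has the single candidate 4, so r1c1=4.
Step 11. [r1c3∈{5}] r1c3 is down to just 5. So r1c3=5.
Step 12. [r4c6∈{1}] r4c6's peers cover all but 1 ⇒ r4c6=1.
Step 13. [r4c1∈{6}] r4c1 has the single candidate 6, so r4c1=6.
Step 14. [r3c6∈{4}] nothing but 4 survives at r3c6 ⇒ r3c6=4.
Step 15. [r2c3∈{2}] r2c3's peers cover all but 2, so r2c3=2.
Step 16. [r6c2∈{4}] nothing but 4 survives at r6c2. So r6c2=4.
Step 17. [r1c5∈{1}] r1c5 has the single candidate 1, so r1c5=1.
Step 18. [r2c4∈{6}] r2c4's peers cover all but 6 ⇒ r2c4=6.
Step 19. [r6c3∈{3}] r6c3 has the single candidate 3, so r6c3=3.
Step 20. [r3c4∈{3}] r3c4 has the single candidate 3. So r3c4=3.
Step 21. [r5c2∈{5}] only 5 remains possible at r5c2, so r5c2=5.
Step 22. [r6c6∈{6}] nothing but 6 survives at r6c6, so r6c6=6.

Answer: 4 6 5 2 1 3 / 3 1 2 6 4 5 / 5 2 1 3 6 4 / 6 3 4 5 2 1 / 1 5 6 4 3 2 / 2 4 3 1 5 6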